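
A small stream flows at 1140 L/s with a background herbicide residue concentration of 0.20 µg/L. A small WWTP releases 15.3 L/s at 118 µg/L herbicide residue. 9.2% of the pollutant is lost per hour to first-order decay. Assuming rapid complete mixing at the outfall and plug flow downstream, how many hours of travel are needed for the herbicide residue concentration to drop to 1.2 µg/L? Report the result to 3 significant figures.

Conservation of mass: C = (1140·0.2000 + 15.30·118.0) / 1155 = 2033/1155 = 1.760 µg/L.
9.2%/h lost → k = −ln(1 − 0.092) = 0.09651 h⁻¹.
1.760·exp(−k·t) = 1.2 → t = ln(1.760/1.2)/k = 14290 s = 3.969 h.

3.97 h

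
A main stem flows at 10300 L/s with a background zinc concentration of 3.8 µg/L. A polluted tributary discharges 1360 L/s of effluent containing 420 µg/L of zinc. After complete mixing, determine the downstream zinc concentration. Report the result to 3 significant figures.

52.3 µg/L

Mixed concentration C = ΣQC/ΣQ = (10300·3.800 + 1360·420.0) / 11660 = 610300/11660 = 52.34 µg/L.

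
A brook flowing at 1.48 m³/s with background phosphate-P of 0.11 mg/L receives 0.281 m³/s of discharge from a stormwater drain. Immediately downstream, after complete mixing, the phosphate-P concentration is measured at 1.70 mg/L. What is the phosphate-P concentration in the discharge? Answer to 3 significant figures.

10.1 mg/L

Mass balance: 1.480·0.1100 + 0.2810·Cₑ = 1.761·1.700
→ Cₑ = (1.761·1.700 − 1.480·0.1100) / 0.2810 = 10.07 mg/L.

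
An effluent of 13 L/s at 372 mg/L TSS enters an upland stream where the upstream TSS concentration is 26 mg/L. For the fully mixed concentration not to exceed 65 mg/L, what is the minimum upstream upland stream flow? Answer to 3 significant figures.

102 L/s

Set C_mix = 65: (Q·26.00 + 13.00·372.0) / (Q + 13.00) = 65
→ Q = 13.00·(372.0 − 65)/(65 − 26.00) = 102.3 L/s.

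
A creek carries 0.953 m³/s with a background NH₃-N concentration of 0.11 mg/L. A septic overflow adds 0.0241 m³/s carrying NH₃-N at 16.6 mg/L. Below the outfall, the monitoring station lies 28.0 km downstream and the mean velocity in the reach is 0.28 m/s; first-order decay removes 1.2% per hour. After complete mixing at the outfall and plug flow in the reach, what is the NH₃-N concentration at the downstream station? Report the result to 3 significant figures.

0.370 mg/L

After mixing, C = (0.9530·0.1100 + 0.02410·16.60) / 0.9771 = 0.5049/0.9771 = 0.5167 mg/L.
Travel time t = 28.0·1000 / 0.28 = 100000 s = 27.78 h.
1.2%/h lost → k = −ln(1 − 0.012) = 0.01207 h⁻¹.
Applying C = C₀e^(−kt): 0.5167 × 0.7151 = 0.3695 mg/L.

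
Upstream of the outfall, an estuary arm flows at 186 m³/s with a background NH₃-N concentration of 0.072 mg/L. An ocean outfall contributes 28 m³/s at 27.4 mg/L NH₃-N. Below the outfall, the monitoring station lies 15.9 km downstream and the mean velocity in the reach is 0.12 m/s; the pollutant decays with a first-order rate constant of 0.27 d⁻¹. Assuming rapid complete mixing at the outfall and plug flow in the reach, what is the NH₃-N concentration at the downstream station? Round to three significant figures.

After mixing, C = (186.0·0.07200 + 28.00·27.40) / 214.0 = 780.6/214.0 = 3.648 mg/L.
Travel time t = 15.9·1000 / 0.12 = 132500 s = 36.81 h.
Applying C = C₀e^(−kt): 3.648 × 0.6610 = 2.411 mg/L.

2.41 mg/L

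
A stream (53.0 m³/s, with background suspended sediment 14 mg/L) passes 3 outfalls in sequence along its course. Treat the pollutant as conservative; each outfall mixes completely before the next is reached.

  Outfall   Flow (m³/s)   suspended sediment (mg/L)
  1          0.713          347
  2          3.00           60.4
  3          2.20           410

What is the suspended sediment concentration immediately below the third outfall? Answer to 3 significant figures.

35.2 mg/L

Below outfall 1: Q → 53.71 m³/s, C = (53.00·14.00 + 0.7130·347.0)/53.71 = 18.42 mg/L.
Below outfall 2: Q → 56.71 m³/s, C = (53.71·18.42 + 3.000·60.40)/56.71 = 20.64 mg/L.
Below outfall 3: Q → 58.91 m³/s, C = (56.71·20.64 + 2.200·410.0)/58.91 = 35.18 mg/L.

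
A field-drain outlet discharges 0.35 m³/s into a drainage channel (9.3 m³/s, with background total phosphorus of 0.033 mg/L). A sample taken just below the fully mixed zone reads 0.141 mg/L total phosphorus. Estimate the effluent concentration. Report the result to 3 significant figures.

3.01 mg/L

Mass balance: 9.300·0.03300 + 0.3500·Cₑ = 9.650·0.1410
→ Cₑ = (9.650·0.1410 − 9.300·0.03300) / 0.3500 = 3.011 mg/L.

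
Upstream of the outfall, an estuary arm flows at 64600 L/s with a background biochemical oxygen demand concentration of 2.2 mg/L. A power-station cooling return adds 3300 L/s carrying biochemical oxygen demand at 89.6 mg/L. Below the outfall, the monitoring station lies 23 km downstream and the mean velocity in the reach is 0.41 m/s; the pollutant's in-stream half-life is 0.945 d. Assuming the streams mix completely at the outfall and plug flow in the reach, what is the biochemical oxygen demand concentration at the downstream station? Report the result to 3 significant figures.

4.00 mg/L

Flow-weighted average: C = (64600·2.200 + 3300·89.60) / 67900 = 437800/67900 = 6.448 mg/L.
Travel time t = 23·1000 / 0.41 = 56100 s = 15.58 h.
Half-life 0.945 d → k = ln 2 / 0.945 = 0.7335 d⁻¹.
After decay, C = 6.448 × e^(−kt) = 6.448 × 0.6211 = 4.005 mg/L.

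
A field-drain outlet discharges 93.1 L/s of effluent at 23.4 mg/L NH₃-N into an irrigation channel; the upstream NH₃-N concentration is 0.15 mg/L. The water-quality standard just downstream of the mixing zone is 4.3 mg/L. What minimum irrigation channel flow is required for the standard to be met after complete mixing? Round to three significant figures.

428 L/s

Set C_mix = 4.3: (Q·0.1500 + 93.10·23.40) / (Q + 93.10) = 4.3
→ Q = 93.10·(23.40 − 4.3)/(4.3 − 0.1500) = 428.5 L/s.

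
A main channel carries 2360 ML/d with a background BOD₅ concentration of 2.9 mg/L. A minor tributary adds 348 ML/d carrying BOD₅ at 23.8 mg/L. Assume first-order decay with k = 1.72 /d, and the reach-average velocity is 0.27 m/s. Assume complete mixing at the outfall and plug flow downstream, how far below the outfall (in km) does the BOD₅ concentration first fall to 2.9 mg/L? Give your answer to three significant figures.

Conservation of mass: C = (2360·2.900 + 348.0·23.80) / 2708 = 15130/2708 = 5.586 mg/L.
Set 5.586·exp(−k·t) = 2.9 → t = ln(5.586/2.9)/k = 32930 s = 9.147 h.
Distance = v·t = 0.27·32930 = 8891 m = 8.891 km.

8.89 km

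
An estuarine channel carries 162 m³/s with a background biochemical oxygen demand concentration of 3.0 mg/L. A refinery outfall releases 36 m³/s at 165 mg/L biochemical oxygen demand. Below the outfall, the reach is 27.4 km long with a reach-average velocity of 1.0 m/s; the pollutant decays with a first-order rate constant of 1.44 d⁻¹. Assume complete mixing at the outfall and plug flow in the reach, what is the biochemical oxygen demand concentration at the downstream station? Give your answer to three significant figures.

Conservation of mass: C = (162.0·3.000 + 36.00·165.0) / 198.0 = 6426/198.0 = 32.45 mg/L.
Travel time t = 27.4·1000 / 1.0 = 27400 s = 7.611 h.
Applying C = C₀e^(−kt): 32.45 × 0.6334 = 20.56 mg/L.

20.6 mg/L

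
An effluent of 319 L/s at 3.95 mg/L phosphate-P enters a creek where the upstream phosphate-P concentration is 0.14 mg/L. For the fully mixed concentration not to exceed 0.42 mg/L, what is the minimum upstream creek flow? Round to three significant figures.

Set C_mix = 0.42: (Q·0.1400 + 319.0·3.950) / (Q + 319.0) = 0.42
→ Q = 319.0·(3.950 − 0.42)/(0.42 − 0.1400) = 4022 L/s.

4020 L/s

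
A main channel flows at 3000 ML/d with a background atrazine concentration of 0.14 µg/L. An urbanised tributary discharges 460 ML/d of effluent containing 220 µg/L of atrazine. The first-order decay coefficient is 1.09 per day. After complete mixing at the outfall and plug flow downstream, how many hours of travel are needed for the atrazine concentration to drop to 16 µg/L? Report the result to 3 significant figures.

After mixing, C = (3000·0.1400 + 460.0·220.0) / 3460 = 101600/3460 = 29.37 µg/L.
29.37·exp(−k·t) = 16 → t = ln(29.37/16)/k = 48140 s = 13.37 h.

13.4 h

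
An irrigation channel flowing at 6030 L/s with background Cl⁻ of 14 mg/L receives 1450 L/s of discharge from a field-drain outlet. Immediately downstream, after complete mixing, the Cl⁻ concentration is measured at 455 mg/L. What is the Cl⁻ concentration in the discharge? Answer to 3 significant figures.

2290 mg/L

Mass balance: 6030·14.00 + 1450·Cₑ = 7480·455.0
→ Cₑ = (7480·455.0 − 6030·14.00) / 1450 = 2289 mg/L.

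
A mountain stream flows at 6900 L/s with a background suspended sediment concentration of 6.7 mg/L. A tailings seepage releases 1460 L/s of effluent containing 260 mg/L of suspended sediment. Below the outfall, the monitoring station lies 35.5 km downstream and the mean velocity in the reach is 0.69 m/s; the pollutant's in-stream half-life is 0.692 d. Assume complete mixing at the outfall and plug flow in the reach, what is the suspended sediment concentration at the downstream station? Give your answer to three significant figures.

Conservation of mass: C = (6900·6.700 + 1460·260.0) / 8360 = 425800/8360 = 50.94 mg/L.
Travel time t = 35.5·1000 / 0.69 = 51450 s = 14.29 h.
Half-life 0.692 d → k = ln 2 / 0.692 = 1.002 d⁻¹.
First-order decay: C = 50.94·exp(−k·t) = 50.94·0.5508 = 28.05 mg/L.

28.1 mg/L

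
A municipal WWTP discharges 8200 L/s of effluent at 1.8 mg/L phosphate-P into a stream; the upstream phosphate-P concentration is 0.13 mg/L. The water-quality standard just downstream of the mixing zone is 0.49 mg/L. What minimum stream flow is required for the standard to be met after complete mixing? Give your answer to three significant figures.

Set C_mix = 0.49: (Q·0.1300 + 8200·1.800) / (Q + 8200) = 0.49
→ Q = 8200·(1.800 − 0.49)/(0.49 − 0.1300) = 29840 L/s.

29800 L/s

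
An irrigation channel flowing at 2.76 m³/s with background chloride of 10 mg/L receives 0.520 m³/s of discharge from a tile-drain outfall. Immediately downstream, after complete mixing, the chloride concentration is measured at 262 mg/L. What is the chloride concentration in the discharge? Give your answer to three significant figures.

1600 mg/L

Mass balance: 2.760·10.00 + 0.5200·Cₑ = 3.280·262.0
→ Cₑ = (3.280·262.0 − 2.760·10.00) / 0.5200 = 1600 mg/L.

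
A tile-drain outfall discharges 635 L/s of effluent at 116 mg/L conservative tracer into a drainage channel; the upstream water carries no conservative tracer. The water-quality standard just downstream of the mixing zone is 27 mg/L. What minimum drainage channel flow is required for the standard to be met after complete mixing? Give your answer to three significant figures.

2090 L/s

Set C_mix = 27: (Q·0 + 635.0·116.0) / (Q + 635.0) = 27
→ Q = 635.0·(116.0 − 27)/(27 − 0) = 2093 L/s.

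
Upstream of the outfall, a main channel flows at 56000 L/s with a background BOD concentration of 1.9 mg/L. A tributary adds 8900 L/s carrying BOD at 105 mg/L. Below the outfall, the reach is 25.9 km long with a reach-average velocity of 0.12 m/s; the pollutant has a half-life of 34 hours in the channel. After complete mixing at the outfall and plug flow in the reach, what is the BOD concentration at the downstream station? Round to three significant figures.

4.72 mg/L

After mixing, C = (56000·1.900 + 8900·105.0) / 64900 = 1041000/64900 = 16.04 mg/L.
Travel time t = 25.9·1000 / 0.12 = 215800 s = 59.95 h.
Half-life 34 h → k = ln 2 / 34 = 0.02039 h⁻¹ = 0.4893 d⁻¹.
Applying C = C₀e^(−kt): 16.04 × 0.2946 = 4.724 mg/L.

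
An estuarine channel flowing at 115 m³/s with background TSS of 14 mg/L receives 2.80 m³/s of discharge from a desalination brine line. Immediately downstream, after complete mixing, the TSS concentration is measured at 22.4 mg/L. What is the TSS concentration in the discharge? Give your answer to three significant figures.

Mass balance: 115.0·14.00 + 2.800·Cₑ = 117.8·22.40
→ Cₑ = (117.8·22.40 − 115.0·14.00) / 2.800 = 367.4 mg/L.

367 mg/L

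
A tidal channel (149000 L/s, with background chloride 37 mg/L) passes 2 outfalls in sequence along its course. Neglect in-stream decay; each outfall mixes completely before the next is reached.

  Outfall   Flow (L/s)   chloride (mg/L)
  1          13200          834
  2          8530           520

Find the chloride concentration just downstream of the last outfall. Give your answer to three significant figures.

Outfall 1: combined Q = 162200 L/s; C = (149000·37.00 + 13200·834.0)/162200 = 101.9 mg/L.
Outfall 2: combined Q = 170700 L/s; C = (162200·101.9 + 8530·520.0)/170700 = 122.8 mg/L.

123 mg/L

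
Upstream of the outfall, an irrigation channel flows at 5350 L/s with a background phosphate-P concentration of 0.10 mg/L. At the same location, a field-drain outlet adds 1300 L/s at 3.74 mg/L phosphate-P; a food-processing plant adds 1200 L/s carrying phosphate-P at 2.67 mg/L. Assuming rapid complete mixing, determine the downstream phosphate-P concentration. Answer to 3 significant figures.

1.10 mg/L

Conservation of mass: C = (5350·0.1000 + 1300·3.740 + 1200·2.670) / 7850 = 8601/7850 = 1.096 mg/L.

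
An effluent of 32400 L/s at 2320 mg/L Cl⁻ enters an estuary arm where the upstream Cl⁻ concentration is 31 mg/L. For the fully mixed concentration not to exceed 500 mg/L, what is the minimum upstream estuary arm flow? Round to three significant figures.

Set C_mix = 500: (Q·31.00 + 32400·2320) / (Q + 32400) = 500
→ Q = 32400·(2320 − 500)/(500 − 31.00) = 125700 L/s.

126000 L/s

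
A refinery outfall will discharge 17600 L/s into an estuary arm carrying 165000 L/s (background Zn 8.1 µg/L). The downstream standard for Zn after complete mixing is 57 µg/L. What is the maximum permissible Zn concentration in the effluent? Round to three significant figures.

At the limit, (Qr·Cr + Qe·Cₑ)/(Qr + Qe) = 57:
Cₑ = (182600·57 − 165000·8.100) / 17600 = 515.4 µg/L.

515 µg/L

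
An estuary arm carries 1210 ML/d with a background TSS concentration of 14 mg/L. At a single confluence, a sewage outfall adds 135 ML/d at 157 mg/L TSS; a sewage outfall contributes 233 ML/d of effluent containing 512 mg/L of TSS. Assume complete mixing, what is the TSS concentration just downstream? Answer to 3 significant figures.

99.8 mg/L

Mixed concentration C = ΣQC/ΣQ = (1210·14.00 + 135.0·157.0 + 233.0·512.0) / 1578 = 157400/1578 = 99.77 mg/L.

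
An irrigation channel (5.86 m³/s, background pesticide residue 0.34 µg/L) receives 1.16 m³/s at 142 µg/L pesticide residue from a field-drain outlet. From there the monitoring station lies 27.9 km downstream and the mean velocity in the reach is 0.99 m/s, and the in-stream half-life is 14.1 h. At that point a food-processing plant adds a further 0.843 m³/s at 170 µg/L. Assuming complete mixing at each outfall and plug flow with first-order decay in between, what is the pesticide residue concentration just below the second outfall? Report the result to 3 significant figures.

32.7 µg/L

Flow-weighted average: C = (5.860·0.3400 + 1.160·142.0) / 7.020 = 166.7/7.020 = 23.75 µg/L; combined flow 7.020 m³/s.
Travel time t = 27.9·1000 / 0.99 = 28180 s = 7.828 h.
Half-life 14.1 h → k = ln 2 / 14.1 = 0.04916 h⁻¹ = 1.180 d⁻¹.
First-order decay: C = 23.75·exp(−k·t) = 23.75·0.6806 = 16.16 µg/L.
At the second outfall, C = (7.020·16.16 + 0.8430·170.0) / (7.020 + 0.8430) = 32.66 µg/L.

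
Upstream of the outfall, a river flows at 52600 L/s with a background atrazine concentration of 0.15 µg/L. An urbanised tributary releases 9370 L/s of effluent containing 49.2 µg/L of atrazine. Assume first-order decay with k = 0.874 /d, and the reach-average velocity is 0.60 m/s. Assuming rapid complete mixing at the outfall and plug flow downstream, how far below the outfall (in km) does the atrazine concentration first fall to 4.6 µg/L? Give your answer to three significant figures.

29.5 km

After mixing, C = (52600·0.1500 + 9370·49.20) / 61970 = 468900/61970 = 7.566 µg/L.
Set 7.566·exp(−k·t) = 4.6 → t = ln(7.566/4.6)/k = 49200 s = 13.67 h.
Distance = v·t = 0.60·49200 = 29520 m = 29.52 km.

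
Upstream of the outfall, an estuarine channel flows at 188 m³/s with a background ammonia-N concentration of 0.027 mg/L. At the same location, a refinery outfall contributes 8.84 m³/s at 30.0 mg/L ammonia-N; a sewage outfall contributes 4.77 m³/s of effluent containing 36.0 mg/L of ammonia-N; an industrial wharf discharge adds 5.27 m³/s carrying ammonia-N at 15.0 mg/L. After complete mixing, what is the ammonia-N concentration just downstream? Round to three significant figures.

2.52 mg/L

Mass balance: C = (188.0·0.02700 + 8.840·30.00 + 4.770·36.00 + 5.270·15.00) / 206.9 = 521.0/206.9 = 2.519 mg/L.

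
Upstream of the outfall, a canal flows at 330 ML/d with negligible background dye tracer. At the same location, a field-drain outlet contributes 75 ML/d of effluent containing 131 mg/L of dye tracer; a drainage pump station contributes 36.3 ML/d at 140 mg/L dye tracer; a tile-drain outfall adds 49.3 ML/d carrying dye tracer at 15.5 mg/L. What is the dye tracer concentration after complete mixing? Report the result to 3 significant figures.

31.9 mg/L

Conservation of mass: C = (330.0·0 + 75.00·131.0 + 36.30·140.0 + 49.30·15.50) / 490.6 = 15670/490.6 = 31.94 mg/L.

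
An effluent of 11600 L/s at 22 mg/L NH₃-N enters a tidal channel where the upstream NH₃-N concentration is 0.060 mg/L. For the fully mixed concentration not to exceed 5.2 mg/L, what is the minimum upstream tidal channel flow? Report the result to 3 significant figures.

Set C_mix = 5.2: (Q·0.06000 + 11600·22.00) / (Q + 11600) = 5.2
→ Q = 11600·(22.00 − 5.2)/(5.2 − 0.06000) = 37910 L/s.

37900 L/s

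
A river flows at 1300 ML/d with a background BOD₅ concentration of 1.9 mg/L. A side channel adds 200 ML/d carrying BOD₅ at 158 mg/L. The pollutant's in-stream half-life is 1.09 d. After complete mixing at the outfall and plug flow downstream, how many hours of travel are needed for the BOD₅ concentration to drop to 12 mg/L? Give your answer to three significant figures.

24.1 h

Conservation of mass: C = (1300·1.900 + 200.0·158.0) / 1500 = 34070/1500 = 22.71 mg/L.
Half-life 1.09 d → k = ln 2 / 1.09 = 0.6359 d⁻¹.
22.71·exp(−k·t) = 12 → t = ln(22.71/12)/k = 86690 s = 24.08 h.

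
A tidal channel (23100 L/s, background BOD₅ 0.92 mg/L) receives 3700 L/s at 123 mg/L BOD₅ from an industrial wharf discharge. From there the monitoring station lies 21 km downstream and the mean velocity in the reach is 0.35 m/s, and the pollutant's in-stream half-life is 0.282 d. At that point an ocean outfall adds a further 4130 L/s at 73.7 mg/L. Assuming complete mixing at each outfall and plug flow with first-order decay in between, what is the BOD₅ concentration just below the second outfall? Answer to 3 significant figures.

Flow-weighted average: C = (23100·0.9200 + 3700·123.0) / 26800 = 476400/26800 = 17.77 mg/L; combined flow 26800 L/s.
Travel time t = 21·1000 / 0.35 = 60000 s = 16.67 h.
Half-life 0.282 d → k = ln 2 / 0.282 = 2.458 d⁻¹.
First-order decay: C = 17.77·exp(−k·t) = 17.77·0.1814 = 3.225 mg/L.
At the second outfall, C = (26800·3.225 + 4130·73.70) / (26800 + 4130) = 12.64 mg/L.

12.6 mg/L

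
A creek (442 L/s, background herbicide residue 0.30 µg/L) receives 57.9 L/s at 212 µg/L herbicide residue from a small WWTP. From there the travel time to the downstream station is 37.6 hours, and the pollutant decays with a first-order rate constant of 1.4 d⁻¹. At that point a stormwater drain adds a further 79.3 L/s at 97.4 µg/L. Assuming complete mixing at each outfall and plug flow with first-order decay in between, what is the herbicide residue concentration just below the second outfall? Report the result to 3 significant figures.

Mass balance: C = (442.0·0.3000 + 57.90·212.0) / 499.9 = 12410/499.9 = 24.82 µg/L; combined flow 499.9 L/s.
After decay, C = 24.82 × e^(−kt) = 24.82 × 0.1115 = 2.769 µg/L.
Second outfall: C = (499.9·2.769 + 79.30·97.40)/579.2 = 15.72 µg/L.

15.7 µg/L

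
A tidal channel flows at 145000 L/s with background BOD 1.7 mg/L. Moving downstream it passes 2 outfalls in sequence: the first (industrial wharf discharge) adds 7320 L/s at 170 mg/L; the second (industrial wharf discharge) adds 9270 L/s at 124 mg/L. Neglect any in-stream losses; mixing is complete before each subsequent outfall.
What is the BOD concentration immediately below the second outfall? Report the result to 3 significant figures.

Below outfall 1: Q → 152300 L/s, C = (145000·1.700 + 7320·170.0)/152300 = 9.788 mg/L.
Below outfall 2: Q → 161600 L/s, C = (152300·9.788 + 9270·124.0)/161600 = 16.34 mg/L.

16.3 mg/L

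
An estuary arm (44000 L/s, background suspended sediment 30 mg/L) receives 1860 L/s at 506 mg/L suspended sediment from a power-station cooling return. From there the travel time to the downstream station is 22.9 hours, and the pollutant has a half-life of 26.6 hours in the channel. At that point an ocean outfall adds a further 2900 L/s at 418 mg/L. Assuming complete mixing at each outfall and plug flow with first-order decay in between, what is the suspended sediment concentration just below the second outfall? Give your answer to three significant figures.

50.4 mg/L

Conservation of mass: C = (44000·30.00 + 1860·506.0) / 45860 = 2261000/45860 = 49.31 mg/L; combined flow 45860 L/s.
Half-life 26.6 h → k = ln 2 / 26.6 = 0.02606 h⁻¹ = 0.6254 d⁻¹.
After decay, C = 49.31 × e^(−kt) = 49.31 × 0.5506 = 27.15 mg/L.
At the second outfall, C = (45860·27.15 + 2900·418.0) / (45860 + 2900) = 50.39 mg/L.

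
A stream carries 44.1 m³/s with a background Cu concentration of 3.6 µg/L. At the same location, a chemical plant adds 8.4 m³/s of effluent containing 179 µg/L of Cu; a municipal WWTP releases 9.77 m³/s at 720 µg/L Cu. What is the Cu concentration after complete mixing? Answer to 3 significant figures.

140 µg/L

After mixing, C = (44.10·3.600 + 8.400·179.0 + 9.770·720.0) / 62.27 = 8697/62.27 = 139.7 µg/L.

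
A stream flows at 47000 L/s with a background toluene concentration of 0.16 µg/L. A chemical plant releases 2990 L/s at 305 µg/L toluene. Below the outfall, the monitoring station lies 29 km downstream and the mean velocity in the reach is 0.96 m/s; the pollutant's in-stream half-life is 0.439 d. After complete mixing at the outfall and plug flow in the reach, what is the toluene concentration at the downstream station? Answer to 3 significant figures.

10.6 µg/L

Conservation of mass: C = (47000·0.1600 + 2990·305.0) / 49990 = 919500/49990 = 18.39 µg/L.
Travel time t = 29·1000 / 0.96 = 30210 s = 8.391 h.
Half-life 0.439 d → k = ln 2 / 0.439 = 1.579 d⁻¹.
Decay over the reach: 18.39·exp(−kt) = 18.39·0.5758 = 10.59 µg/L.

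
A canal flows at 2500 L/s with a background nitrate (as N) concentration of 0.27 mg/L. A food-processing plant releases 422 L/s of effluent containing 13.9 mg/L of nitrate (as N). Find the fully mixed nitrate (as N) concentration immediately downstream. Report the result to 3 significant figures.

2.24 mg/L

Flow-weighted average: C = (2500·0.2700 + 422.0·13.90) / 2922 = 6541/2922 = 2.238 mg/L.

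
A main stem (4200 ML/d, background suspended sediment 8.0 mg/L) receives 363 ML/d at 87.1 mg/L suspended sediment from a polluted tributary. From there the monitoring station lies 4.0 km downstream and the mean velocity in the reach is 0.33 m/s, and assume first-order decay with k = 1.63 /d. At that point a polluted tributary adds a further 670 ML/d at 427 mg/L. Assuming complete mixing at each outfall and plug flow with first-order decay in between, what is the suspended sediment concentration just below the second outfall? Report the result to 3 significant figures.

64.6 mg/L

Flow-weighted average: C = (4200·8.000 + 363.0·87.10) / 4563 = 65220/4563 = 14.29 mg/L; combined flow 4563 ML/d.
Travel time t = 4.0·1000 / 0.33 = 12120 s = 3.367 h.
After decay, C = 14.29 × e^(−kt) = 14.29 × 0.7956 = 11.37 mg/L.
Second outfall: C = (4563·11.37 + 670.0·427.0)/5233 = 64.59 mg/L.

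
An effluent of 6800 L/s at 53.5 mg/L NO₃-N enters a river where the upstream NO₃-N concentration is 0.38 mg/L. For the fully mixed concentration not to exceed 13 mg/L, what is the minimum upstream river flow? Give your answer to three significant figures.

Set C_mix = 13: (Q·0.3800 + 6800·53.50) / (Q + 6800) = 13
→ Q = 6800·(53.50 − 13)/(13 − 0.3800) = 21820 L/s.

21800 L/s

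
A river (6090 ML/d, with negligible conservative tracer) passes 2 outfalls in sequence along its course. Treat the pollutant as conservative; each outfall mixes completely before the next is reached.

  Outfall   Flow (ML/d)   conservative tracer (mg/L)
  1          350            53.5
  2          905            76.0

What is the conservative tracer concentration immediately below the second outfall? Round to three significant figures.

11.9 mg/L

Below outfall 1: Q → 6440 ML/d, C = (6090·0 + 350.0·53.50)/6440 = 2.908 mg/L.
Below outfall 2: Q → 7345 ML/d, C = (6440·2.908 + 905.0·76.00)/7345 = 11.91 mg/L.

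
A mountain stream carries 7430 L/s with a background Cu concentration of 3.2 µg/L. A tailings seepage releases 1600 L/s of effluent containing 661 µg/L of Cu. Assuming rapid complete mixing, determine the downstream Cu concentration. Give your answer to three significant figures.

Mixed concentration C = ΣQC/ΣQ = (7430·3.200 + 1600·661.0) / 9030 = 1081000/9030 = 119.8 µg/L.

120 µg/L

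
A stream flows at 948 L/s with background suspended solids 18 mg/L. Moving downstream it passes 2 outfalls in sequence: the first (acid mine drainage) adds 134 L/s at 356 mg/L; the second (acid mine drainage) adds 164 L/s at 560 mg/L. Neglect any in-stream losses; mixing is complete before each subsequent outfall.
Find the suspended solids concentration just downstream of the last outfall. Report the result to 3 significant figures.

126 mg/L

Outfall 1: combined Q = 1082 L/s; C = (948.0·18.00 + 134.0·356.0)/1082 = 59.86 mg/L.
Outfall 2: combined Q = 1246 L/s; C = (1082·59.86 + 164.0·560.0)/1246 = 125.7 mg/L.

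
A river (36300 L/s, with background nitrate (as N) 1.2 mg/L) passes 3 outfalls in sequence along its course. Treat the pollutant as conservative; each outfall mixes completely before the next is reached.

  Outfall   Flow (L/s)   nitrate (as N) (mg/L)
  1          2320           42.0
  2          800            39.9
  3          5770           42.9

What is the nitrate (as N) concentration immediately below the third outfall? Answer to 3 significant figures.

9.30 mg/L

Outfall 1: combined Q = 38620 L/s; C = (36300·1.200 + 2320·42.00)/38620 = 3.651 mg/L.
Outfall 2: combined Q = 39420 L/s; C = (38620·3.651 + 800.0·39.90)/39420 = 4.387 mg/L.
Outfall 3: combined Q = 45190 L/s; C = (39420·4.387 + 5770·42.90)/45190 = 9.304 mg/L.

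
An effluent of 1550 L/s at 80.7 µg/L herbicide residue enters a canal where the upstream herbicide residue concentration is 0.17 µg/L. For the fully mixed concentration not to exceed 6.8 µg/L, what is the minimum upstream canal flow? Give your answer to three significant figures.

Set C_mix = 6.8: (Q·0.1700 + 1550·80.70) / (Q + 1550) = 6.8
→ Q = 1550·(80.70 − 6.8)/(6.8 − 0.1700) = 17280 L/s.

17300 L/s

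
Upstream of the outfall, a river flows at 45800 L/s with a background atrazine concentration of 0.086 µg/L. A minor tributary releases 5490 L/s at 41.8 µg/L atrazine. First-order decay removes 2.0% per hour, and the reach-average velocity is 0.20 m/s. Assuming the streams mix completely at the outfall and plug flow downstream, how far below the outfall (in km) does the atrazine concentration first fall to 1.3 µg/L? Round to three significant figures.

44.7 km

Mass balance: C = (45800·0.08600 + 5490·41.80) / 51290 = 233400/51290 = 4.551 µg/L.
2.0%/h lost → k = −ln(1 − 0.02) = 0.02020 h⁻¹.
Set 4.551·exp(−k·t) = 1.3 → t = ln(4.551/1.3)/k = 223300 s = 62.02 h.
Distance = v·t = 0.20·223300 = 44650 m = 44.65 km.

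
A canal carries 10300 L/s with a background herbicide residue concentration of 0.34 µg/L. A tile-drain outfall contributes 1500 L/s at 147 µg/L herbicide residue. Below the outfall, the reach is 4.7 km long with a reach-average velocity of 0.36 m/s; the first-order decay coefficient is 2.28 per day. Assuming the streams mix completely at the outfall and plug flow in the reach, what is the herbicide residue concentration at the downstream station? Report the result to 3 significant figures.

Mass balance: C = (10300·0.3400 + 1500·147.0) / 11800 = 224000/11800 = 18.98 µg/L.
Travel time t = 4.7·1000 / 0.36 = 13060 s = 3.627 h.
After decay, C = 18.98 × e^(−kt) = 18.98 × 0.7086 = 13.45 µg/L.

13.5 µg/L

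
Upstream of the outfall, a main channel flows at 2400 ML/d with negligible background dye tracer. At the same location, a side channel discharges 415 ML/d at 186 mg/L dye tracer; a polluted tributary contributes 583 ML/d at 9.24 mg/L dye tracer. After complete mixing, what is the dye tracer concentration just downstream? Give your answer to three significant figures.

Flow-weighted average: C = (2400·0 + 415.0·186.0 + 583.0·9.240) / 3398 = 82580/3398 = 24.30 mg/L.

24.3 mg/L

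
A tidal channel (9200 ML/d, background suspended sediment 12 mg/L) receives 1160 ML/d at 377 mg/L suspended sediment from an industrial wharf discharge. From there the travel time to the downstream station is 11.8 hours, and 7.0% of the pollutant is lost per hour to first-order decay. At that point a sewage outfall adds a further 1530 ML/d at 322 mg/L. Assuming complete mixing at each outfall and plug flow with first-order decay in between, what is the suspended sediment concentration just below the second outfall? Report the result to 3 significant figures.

Mass balance: C = (9200·12.00 + 1160·377.0) / 10360 = 547700/10360 = 52.87 mg/L; combined flow 10360 ML/d.
7.0%/h lost → k = −ln(1 − 0.07) = 0.07257 h⁻¹.
Applying C = C₀e^(−kt): 52.87 × 0.4247 = 22.45 mg/L.
At the second outfall, C = (10360·22.45 + 1530·322.0) / (10360 + 1530) = 61.00 mg/L.

61.0 mg/L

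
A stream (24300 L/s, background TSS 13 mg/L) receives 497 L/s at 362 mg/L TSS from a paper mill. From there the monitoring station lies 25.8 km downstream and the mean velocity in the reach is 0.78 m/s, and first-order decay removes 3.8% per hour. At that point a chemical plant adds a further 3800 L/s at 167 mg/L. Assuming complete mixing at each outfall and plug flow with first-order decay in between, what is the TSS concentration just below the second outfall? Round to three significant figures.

Conservation of mass: C = (24300·13.00 + 497.0·362.0) / 24800 = 495800/24800 = 19.99 mg/L; combined flow 24800 L/s.
Travel time t = 25.8·1000 / 0.78 = 33080 s = 9.188 h.
3.8%/h lost → k = −ln(1 − 0.038) = 0.03874 h⁻¹.
First-order decay: C = 19.99·exp(−k·t) = 19.99·0.7005 = 14.01 mg/L.
Second outfall: C = (24800·14.01 + 3800·167.0)/28600 = 34.34 mg/L.

34.3 mg/L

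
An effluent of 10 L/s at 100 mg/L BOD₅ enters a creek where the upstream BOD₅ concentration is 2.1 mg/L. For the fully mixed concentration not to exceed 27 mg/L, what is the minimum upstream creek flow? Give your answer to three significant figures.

Set C_mix = 27: (Q·2.100 + 10.00·100.0) / (Q + 10.00) = 27
→ Q = 10.00·(100.0 − 27)/(27 − 2.100) = 29.32 L/s.

29.3 L/s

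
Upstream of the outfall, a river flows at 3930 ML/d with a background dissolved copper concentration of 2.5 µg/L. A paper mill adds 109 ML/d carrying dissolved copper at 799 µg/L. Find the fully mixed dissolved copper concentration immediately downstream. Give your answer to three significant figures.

Mass balance: C = (3930·2.500 + 109.0·799.0) / 4039 = 96920/4039 = 24.00 µg/L.

24.0 µg/L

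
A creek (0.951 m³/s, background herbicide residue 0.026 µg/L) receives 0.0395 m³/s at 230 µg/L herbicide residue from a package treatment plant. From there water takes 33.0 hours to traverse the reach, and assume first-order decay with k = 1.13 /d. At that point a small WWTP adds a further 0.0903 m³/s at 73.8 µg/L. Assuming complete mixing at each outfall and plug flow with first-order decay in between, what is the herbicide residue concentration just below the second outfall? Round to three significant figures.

7.95 µg/L

After mixing, C = (0.9510·0.02600 + 0.03950·230.0) / 0.9905 = 9.110/0.9905 = 9.197 µg/L; combined flow 0.9905 m³/s.
First-order decay: C = 9.197·exp(−k·t) = 9.197·0.2115 = 1.945 µg/L.
Second outfall: C = (0.9905·1.945 + 0.09030·73.80)/1.081 = 7.948 µg/L.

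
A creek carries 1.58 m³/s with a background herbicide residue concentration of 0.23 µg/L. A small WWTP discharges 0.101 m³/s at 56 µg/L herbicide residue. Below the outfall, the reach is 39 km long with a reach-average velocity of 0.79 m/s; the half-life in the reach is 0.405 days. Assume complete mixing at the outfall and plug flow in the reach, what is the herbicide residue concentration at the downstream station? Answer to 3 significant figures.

1.35 µg/L

After mixing, C = (1.580·0.2300 + 0.1010·56.00) / 1.681 = 6.019/1.681 = 3.581 µg/L.
Travel time t = 39·1000 / 0.79 = 49370 s = 13.71 h.
Half-life 0.405 d → k = ln 2 / 0.405 = 1.711 d⁻¹.
First-order decay: C = 3.581·exp(−k·t) = 3.581·0.3761 = 1.347 µg/L.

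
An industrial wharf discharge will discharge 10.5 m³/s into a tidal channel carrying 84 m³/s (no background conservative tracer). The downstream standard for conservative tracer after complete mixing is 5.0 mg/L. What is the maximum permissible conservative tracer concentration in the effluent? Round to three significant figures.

At the limit, (Qr·Cr + Qe·Cₑ)/(Qr + Qe) = 5.0:
Cₑ = (94.50·5.0 − 84.00·0) / 10.50 = 45.00 mg/L.

45.0 mg/L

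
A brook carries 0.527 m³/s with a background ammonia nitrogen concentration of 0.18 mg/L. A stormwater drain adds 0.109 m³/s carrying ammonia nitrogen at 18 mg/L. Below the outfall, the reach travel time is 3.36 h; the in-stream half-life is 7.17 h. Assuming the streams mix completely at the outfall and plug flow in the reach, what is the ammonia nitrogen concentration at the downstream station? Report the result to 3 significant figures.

Mixed concentration C = ΣQC/ΣQ = (0.5270·0.1800 + 0.1090·18.00) / 0.6360 = 2.057/0.6360 = 3.234 mg/L.
Half-life 7.17 h → k = ln 2 / 7.17 = 0.09667 h⁻¹ = 2.320 d⁻¹.
Applying C = C₀e^(−kt): 3.234 × 0.7227 = 2.337 mg/L.

2.34 mg/L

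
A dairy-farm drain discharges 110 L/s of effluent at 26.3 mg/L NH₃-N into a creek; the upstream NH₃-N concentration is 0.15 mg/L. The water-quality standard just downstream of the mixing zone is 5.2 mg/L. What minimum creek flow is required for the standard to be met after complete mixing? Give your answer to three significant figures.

Set C_mix = 5.2: (Q·0.1500 + 110.0·26.30) / (Q + 110.0) = 5.2
→ Q = 110.0·(26.30 − 5.2)/(5.2 − 0.1500) = 459.6 L/s.

460 L/s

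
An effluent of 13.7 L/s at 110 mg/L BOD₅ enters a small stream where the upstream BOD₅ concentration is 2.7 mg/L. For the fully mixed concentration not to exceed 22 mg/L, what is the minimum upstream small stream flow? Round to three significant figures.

Set C_mix = 22: (Q·2.700 + 13.70·110.0) / (Q + 13.70) = 22
→ Q = 13.70·(110.0 − 22)/(22 − 2.700) = 62.47 L/s.

62.5 L/s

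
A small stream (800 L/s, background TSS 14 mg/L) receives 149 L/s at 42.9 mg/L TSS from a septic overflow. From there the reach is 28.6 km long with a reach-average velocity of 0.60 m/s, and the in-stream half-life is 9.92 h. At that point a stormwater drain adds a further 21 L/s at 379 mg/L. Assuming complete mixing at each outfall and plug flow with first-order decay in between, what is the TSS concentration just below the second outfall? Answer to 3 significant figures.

15.4 mg/L

Mass balance: C = (800.0·14.00 + 149.0·42.90) / 949.0 = 17590/949.0 = 18.54 mg/L; combined flow 949.0 L/s.
Travel time t = 28.6·1000 / 0.60 = 47670 s = 13.24 h.
Half-life 9.92 h → k = ln 2 / 9.92 = 0.06987 h⁻¹ = 1.677 d⁻¹.
Applying C = C₀e^(−kt): 18.54 × 0.3965 = 7.349 mg/L.
Second outfall: C = (949.0·7.349 + 21.00·379.0)/970.0 = 15.40 mg/L.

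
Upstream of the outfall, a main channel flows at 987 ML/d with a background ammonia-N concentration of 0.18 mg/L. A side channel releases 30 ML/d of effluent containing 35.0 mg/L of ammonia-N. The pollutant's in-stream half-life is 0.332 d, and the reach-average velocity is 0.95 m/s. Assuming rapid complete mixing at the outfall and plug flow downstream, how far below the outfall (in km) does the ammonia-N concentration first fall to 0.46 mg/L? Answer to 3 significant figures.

Mixed concentration C = ΣQC/ΣQ = (987.0·0.1800 + 30.00·35.00) / 1017 = 1228/1017 = 1.207 mg/L.
Half-life 0.332 d → k = ln 2 / 0.332 = 2.088 d⁻¹.
Set 1.207·exp(−k·t) = 0.46 → t = ln(1.207/0.46)/k = 39930 s = 11.09 h.
Distance = v·t = 0.95·39930 = 37930 m = 37.93 km.

37.9 km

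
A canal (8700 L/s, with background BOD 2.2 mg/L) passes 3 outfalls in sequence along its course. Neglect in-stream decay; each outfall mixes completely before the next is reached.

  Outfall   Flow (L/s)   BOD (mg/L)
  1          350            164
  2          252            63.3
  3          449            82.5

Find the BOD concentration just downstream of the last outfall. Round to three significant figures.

Outfall 1: combined Q = 9050 L/s; C = (8700·2.200 + 350.0·164.0)/9050 = 8.457 mg/L.
Outfall 2: combined Q = 9302 L/s; C = (9050·8.457 + 252.0·63.30)/9302 = 9.943 mg/L.
Outfall 3: combined Q = 9751 L/s; C = (9302·9.943 + 449.0·82.50)/9751 = 13.28 mg/L.

13.3 mg/L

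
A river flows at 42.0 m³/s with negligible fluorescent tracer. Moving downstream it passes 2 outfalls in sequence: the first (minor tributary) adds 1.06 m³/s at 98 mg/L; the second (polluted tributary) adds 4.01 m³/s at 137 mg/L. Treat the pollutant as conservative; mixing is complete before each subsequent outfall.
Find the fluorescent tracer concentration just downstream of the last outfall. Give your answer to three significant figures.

After outfall 1: Q = 42.00 + 1.060 = 43.06 m³/s; C = (42.00·0 + 1.060·98.00)/43.06 = 2.412 mg/L.
After outfall 2: Q = 43.06 + 4.010 = 47.07 m³/s; C = (43.06·2.412 + 4.010·137.0)/47.07 = 13.88 mg/L.

13.9 mg/L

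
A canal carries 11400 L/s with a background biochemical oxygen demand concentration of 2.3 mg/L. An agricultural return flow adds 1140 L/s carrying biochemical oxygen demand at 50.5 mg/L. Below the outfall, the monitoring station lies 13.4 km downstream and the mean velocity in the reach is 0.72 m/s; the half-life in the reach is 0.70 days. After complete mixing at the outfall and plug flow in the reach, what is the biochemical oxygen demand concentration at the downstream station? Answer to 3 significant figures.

Conservation of mass: C = (11400·2.300 + 1140·50.50) / 12540 = 83790/12540 = 6.682 mg/L.
Travel time t = 13.4·1000 / 0.72 = 18610 s = 5.170 h.
Half-life 0.70 d → k = ln 2 / 0.70 = 0.9902 d⁻¹.
Decay over the reach: 6.682·exp(−kt) = 6.682·0.8079 = 5.398 mg/L.

5.40 mg/L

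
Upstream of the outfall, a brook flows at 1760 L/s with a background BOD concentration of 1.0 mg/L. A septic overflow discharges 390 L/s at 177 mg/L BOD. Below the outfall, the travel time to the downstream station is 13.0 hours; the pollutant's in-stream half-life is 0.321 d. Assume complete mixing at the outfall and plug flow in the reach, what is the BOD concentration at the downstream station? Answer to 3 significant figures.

After mixing, C = (1760·1.000 + 390.0·177.0) / 2150 = 70790/2150 = 32.93 mg/L.
Half-life 0.321 d → k = ln 2 / 0.321 = 2.159 d⁻¹.
Applying C = C₀e^(−kt): 32.93 × 0.3105 = 10.22 mg/L.

10.2 mg/L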